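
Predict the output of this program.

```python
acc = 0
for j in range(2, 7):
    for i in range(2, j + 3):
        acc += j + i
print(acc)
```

215

j=2,i=2: acc = 0+4 = 4
j=2,i=3: acc = 4+5 = 9
j=2,i=4: acc = 9+6 = 15
j=3,i=2: acc = 15+5 = 20
j=3,i=3: acc = 20+6 = 26
j=3,i=4: acc = 26+7 = 33
j=3,i=5: acc = 33+8 = 41
j=4,i=2: acc = 41+6 = 47
j=4,i=3: acc = 47+7 = 54
j=4,i=4: acc = 54+8 = 62
j=4,i=5: acc = 62+9 = 71
j=4,i=6: acc = 71+10 = 81
j=5,i=2: acc = 81+7 = 88
j=5,i=3: acc = 88+8 = 96
j=5,i=4: acc = 96+9 = 105
j=5,i=5: acc = 105+10 = 115
j=5,i=6: acc = 115+11 = 126
j=5,i=7: acc = 126+12 = 138
j=6,i=2: acc = 138+8 = 146
j=6,i=3: acc = 146+9 = 155
j=6,i=4: acc = 155+10 = 165
j=6,i=5: acc = 165+11 = 176
j=6,i=6: acc = 176+12 = 188
j=6,i=7: acc = 188+13 = 201
j=6,i=8: acc = 201+14 = 215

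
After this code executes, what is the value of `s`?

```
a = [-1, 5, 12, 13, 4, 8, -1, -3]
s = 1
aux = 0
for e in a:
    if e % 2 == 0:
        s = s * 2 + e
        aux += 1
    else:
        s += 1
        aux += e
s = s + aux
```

e=-1: not even, s = 1+1 = 2; aux=-1
e=5: not even, s = 2+1 = 3; aux=4
e=12: even, s = 3*2+12 = 18; aux=5
e=13: not even, s = 18+1 = 19; aux=18
e=4: even, s = 19*2+4 = 42; aux=19
e=8: even, s = 42*2+8 = 92; aux=20
e=-1: not even, s = 92+1 = 93; aux=19
e=-3: not even, s = 93+1 = 94; aux=16
s+aux = 94+16 = 110

110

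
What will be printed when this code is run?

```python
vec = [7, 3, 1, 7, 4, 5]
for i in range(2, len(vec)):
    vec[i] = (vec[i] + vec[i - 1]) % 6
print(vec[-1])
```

2

i=2: vec[2] = (1+3)%6 = 4 → [7, 3, 4, 7, 4, 5]
i=3: vec[3] = (7+4)%6 = 5 → [7, 3, 4, 5, 4, 5]
i=4: vec[4] = (4+5)%6 = 3 → [7, 3, 4, 5, 3, 5]
i=5: vec[5] = (5+3)%6 = 2 → [7, 3, 4, 5, 3, 2]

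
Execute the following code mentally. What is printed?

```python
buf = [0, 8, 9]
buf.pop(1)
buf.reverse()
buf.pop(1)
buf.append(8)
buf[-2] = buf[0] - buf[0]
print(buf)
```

pop(1) removes 8 → [0, 9]
reverse → [9, 0]
pop(1) removes 0 → [9]
append 8 → [9, 8]
buf[-2] = buf[0]-buf[0] = 9-9 = 0 → [0, 8]

[0, 8]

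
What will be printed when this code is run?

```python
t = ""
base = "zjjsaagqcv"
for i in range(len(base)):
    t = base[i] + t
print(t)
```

vcqgaasjjz

i=0: prepend 'z' → 'z'
i=1: prepend 'j' → 'jz'
i=2: prepend 'j' → 'jjz'
i=3: prepend 's' → 'sjjz'
i=4: prepend 'a' → 'asjjz'
i=5: prepend 'a' → 'aasjjz'
i=6: prepend 'g' → 'gaasjjz'
i=7: prepend 'q' → 'qgaasjjz'
i=8: prepend 'c' → 'cqgaasjjz'
i=9: prepend 'v' → 'vcqgaasjjz'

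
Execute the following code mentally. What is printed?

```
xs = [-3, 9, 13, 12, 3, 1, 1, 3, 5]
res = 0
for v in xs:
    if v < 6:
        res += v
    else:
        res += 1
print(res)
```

v=-3: <6, res = 0+(-3) = -3
v=9: not <6, res = (-3)+1 = -2
v=13: not <6, res = (-2)+1 = -1
v=12: not <6, res = (-1)+1 = 0
v=3: <6, res = 0+3 = 3
v=1: <6, res = 3+1 = 4
v=1: <6, res = 4+1 = 5
v=3: <6, res = 5+3 = 8
v=5: <6, res = 8+5 = 13

13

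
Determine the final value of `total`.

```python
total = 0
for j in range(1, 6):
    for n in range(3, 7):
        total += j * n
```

j=1,n=3: total = 0+3 = 3
j=1,n=4: total = 3+4 = 7
j=1,n=5: total = 7+5 = 12
j=1,n=6: total = 12+6 = 18
j=2,n=3: total = 18+6 = 24
j=2,n=4: total = 24+8 = 32
j=2,n=5: total = 32+10 = 42
j=2,n=6: total = 42+12 = 54
j=3,n=3: total = 54+9 = 63
j=3,n=4: total = 63+12 = 75
j=3,n=5: total = 75+15 = 90
j=3,n=6: total = 90+18 = 108
j=4,n=3: total = 108+12 = 120
j=4,n=4: total = 120+16 = 136
j=4,n=5: total = 136+20 = 156
j=4,n=6: total = 156+24 = 180
j=5,n=3: total = 180+15 = 195
j=5,n=4: total = 195+20 = 215
j=5,n=5: total = 215+25 = 240
j=5,n=6: total = 240+30 = 270

270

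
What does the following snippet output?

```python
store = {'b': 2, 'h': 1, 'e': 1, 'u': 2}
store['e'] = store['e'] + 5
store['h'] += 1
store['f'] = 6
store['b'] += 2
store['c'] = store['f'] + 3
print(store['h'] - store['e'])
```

store['e'] = store['e']+5 = 6 → {'b': 2, 'h': 1, 'e': 6, 'u': 2}
store['h'] = 1+1 = 2 → {'b': 2, 'h': 2, 'e': 6, 'u': 2}
store['f'] = 6 → {'b': 2, 'h': 2, 'e': 6, 'u': 2, 'f': 6}
store['b'] = 2+2 = 4 → {'b': 4, 'h': 2, 'e': 6, 'u': 2, 'f': 6}
store['c'] = store['f']+3 = 9 → {'b': 4, 'h': 2, 'e': 6, 'u': 2, 'f': 6, 'c': 9}
store['h']-store['e'] = 2-6 = -4

-4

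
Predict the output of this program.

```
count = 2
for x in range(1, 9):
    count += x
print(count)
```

x=1: count = 2+1 = 3
x=2: count = 3+2 = 5
x=3: count = 5+3 = 8
x=4: count = 8+4 = 12
x=5: count = 12+5 = 17
x=6: count = 17+6 = 23
x=7: count = 23+7 = 30
x=8: count = 30+8 = 38

38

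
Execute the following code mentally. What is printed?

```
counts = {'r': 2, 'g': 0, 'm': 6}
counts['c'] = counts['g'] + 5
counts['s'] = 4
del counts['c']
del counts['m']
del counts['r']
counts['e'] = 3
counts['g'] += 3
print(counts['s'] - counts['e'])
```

1

counts['c'] = counts['g']+5 = 5 → {'r': 2, 'g': 0, 'm': 6, 'c': 5}
counts['s'] = 4 → {'r': 2, 'g': 0, 'm': 6, 'c': 5, 's': 4}
del 'c' → {'r': 2, 'g': 0, 'm': 6, 's': 4}
del 'm' → {'r': 2, 'g': 0, 's': 4}
del 'r' → {'g': 0, 's': 4}
counts['e'] = 3 → {'g': 0, 's': 4, 'e': 3}
counts['g'] = 0+3 = 3 → {'g': 3, 's': 4, 'e': 3}
counts['s']-counts['e'] = 4-3 = 1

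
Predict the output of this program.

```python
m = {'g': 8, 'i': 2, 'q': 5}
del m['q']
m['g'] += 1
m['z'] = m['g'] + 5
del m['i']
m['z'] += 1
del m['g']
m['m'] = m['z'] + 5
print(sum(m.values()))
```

del 'q' → {'g': 8, 'i': 2}
m['g'] = 8+1 = 9 → {'g': 9, 'i': 2}
m['z'] = m['g']+5 = 14 → {'g': 9, 'i': 2, 'z': 14}
del 'i' → {'g': 9, 'z': 14}
m['z'] = 14+1 = 15 → {'g': 9, 'z': 15}
del 'g' → {'z': 15}
m['m'] = m['z']+5 = 20 → {'z': 15, 'm': 20}
sum of values = 35

35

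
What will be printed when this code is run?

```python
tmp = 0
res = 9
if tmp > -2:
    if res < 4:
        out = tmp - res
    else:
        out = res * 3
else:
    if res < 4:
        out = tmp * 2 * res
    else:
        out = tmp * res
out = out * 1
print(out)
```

27

tmp=0, res=9
tmp > -2 is True; res < 4 is False
→ out = res * 3 = 27
out = 27*1 = 27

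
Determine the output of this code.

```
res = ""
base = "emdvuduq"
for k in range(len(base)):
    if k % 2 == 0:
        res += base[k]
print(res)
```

eduu

k=0: add 'e' → 'e'
k=1: skip
k=2: add 'd' → 'ed'
k=3: skip
k=4: add 'u' → 'edu'
k=5: skip
k=6: add 'u' → 'eduu'
k=7: skip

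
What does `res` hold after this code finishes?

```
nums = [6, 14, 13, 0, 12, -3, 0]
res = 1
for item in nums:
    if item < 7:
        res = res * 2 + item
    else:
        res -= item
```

item=6: <7, res = 1*2+6 = 8
item=14: not <7, res = 8-14 = -6
item=13: not <7, res = (-6)-13 = -19
item=0: <7, res = (-19)*2+0 = -38
item=12: not <7, res = (-38)-12 = -50
item=-3: <7, res = (-50)*2+(-3) = -103
item=0: <7, res = (-103)*2+0 = -206

-206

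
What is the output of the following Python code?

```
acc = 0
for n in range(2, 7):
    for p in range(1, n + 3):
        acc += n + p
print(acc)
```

n=2,p=1: acc = 0+3 = 3
n=2,p=2: acc = 3+4 = 7
n=2,p=3: acc = 7+5 = 12
n=2,p=4: acc = 12+6 = 18
n=3,p=1: acc = 18+4 = 22
n=3,p=2: acc = 22+5 = 27
n=3,p=3: acc = 27+6 = 33
n=3,p=4: acc = 33+7 = 40
n=3,p=5: acc = 40+8 = 48
n=4,p=1: acc = 48+5 = 53
n=4,p=2: acc = 53+6 = 59
n=4,p=3: acc = 59+7 = 66
n=4,p=4: acc = 66+8 = 74
n=4,p=5: acc = 74+9 = 83
n=4,p=6: acc = 83+10 = 93
n=5,p=1: acc = 93+6 = 99
n=5,p=2: acc = 99+7 = 106
n=5,p=3: acc = 106+8 = 114
n=5,p=4: acc = 114+9 = 123
n=5,p=5: acc = 123+10 = 133
n=5,p=6: acc = 133+11 = 144
n=5,p=7: acc = 144+12 = 156
n=6,p=1: acc = 156+7 = 163
n=6,p=2: acc = 163+8 = 171
n=6,p=3: acc = 171+9 = 180
n=6,p=4: acc = 180+10 = 190
n=6,p=5: acc = 190+11 = 201
n=6,p=6: acc = 201+12 = 213
n=6,p=7: acc = 213+13 = 226
n=6,p=8: acc = 226+14 = 240

240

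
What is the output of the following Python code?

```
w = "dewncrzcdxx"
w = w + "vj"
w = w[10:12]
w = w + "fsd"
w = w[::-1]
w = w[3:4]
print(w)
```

+ 'vj' → 'dewncrzcdxxvj'
slice [10:12] → 'xv'
+ 'fsd' → 'xvfsd'
reverse → 'dsfvx'
slice [3:4] → 'v'

v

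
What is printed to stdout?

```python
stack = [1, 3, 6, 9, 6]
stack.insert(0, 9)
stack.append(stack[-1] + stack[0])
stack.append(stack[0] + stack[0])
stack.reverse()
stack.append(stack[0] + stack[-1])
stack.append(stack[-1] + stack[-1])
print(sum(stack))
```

148

insert 9 at 0 → [9, 1, 3, 6, 9, 6]
append stack[-1]+stack[0] = 6+9 = 15 → [9, 1, 3, 6, 9, 6, 15]
append stack[0]+stack[0] = 9+9 = 18 → [9, 1, 3, 6, 9, 6, 15, 18]
reverse → [18, 15, 6, 9, 6, 3, 1, 9]
append stack[0]+stack[-1] = 18+9 = 27 → [18, 15, 6, 9, 6, 3, 1, 9, 27]
append stack[-1]+stack[-1] = 27+27 = 54 → [18, 15, 6, 9, 6, 3, 1, 9, 27, 54]
sum = 148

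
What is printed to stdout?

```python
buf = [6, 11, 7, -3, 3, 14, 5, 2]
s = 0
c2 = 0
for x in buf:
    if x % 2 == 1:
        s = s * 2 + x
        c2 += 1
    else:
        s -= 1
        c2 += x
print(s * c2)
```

5292

x=6: not odd, s = 0-1 = -1; c2=6
x=11: odd, s = (-1)*2+11 = 9; c2=7
x=7: odd, s = 9*2+7 = 25; c2=8
x=-3: odd, s = 25*2+(-3) = 47; c2=9
x=3: odd, s = 47*2+3 = 97; c2=10
x=14: not odd, s = 97-1 = 96; c2=24
x=5: odd, s = 96*2+5 = 197; c2=25
x=2: not odd, s = 197-1 = 196; c2=27
s*c2 = 196*27 = 5292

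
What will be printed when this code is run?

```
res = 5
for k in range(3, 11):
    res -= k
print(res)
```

-47

k=3: res = 5-3 = 2
k=4: res = 2-4 = -2
k=5: res = (-2)-5 = -7
k=6: res = (-7)-6 = -13
k=7: res = (-13)-7 = -20
k=8: res = (-20)-8 = -28
k=9: res = (-28)-9 = -37
k=10: res = (-37)-10 = -47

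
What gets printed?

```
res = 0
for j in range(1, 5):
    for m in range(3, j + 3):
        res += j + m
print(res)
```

j=1,m=3: res = 0+4 = 4
j=2,m=3: res = 4+5 = 9
j=2,m=4: res = 9+6 = 15
j=3,m=3: res = 15+6 = 21
j=3,m=4: res = 21+7 = 28
j=3,m=5: res = 28+8 = 36
j=4,m=3: res = 36+7 = 43
j=4,m=4: res = 43+8 = 51
j=4,m=5: res = 51+9 = 60
j=4,m=6: res = 60+10 = 70

70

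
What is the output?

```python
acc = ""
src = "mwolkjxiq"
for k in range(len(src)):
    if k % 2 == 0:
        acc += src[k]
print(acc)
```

mokxq

k=0: add 'm' → 'm'
k=1: skip
k=2: add 'o' → 'mo'
k=3: skip
k=4: add 'k' → 'mok'
k=5: skip
k=6: add 'x' → 'mokx'
k=7: skip
k=8: add 'q' → 'mokxq'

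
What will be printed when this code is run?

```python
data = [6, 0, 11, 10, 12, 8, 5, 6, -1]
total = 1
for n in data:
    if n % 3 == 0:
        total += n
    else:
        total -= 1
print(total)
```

n=6: %3==0, total = 1+6 = 7
n=0: %3==0, total = 7+0 = 7
n=11: not %3==0, total = 7-1 = 6
n=10: not %3==0, total = 6-1 = 5
n=12: %3==0, total = 5+12 = 17
n=8: not %3==0, total = 17-1 = 16
n=5: not %3==0, total = 16-1 = 15
n=6: %3==0, total = 15+6 = 21
n=-1: not %3==0, total = 21-1 = 20

20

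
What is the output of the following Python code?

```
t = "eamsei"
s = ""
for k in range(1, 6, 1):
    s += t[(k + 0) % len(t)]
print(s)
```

k=1: add t[1]='a' → 'a'
k=2: add t[2]='m' → 'am'
k=3: add t[3]='s' → 'ams'
k=4: add t[4]='e' → 'amse'
k=5: add t[5]='i' → 'amsei'

amsei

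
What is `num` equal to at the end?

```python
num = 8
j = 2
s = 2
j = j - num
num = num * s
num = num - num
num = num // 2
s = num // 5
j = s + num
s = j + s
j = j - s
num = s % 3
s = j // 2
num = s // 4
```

j = 2-8 = -6
num = 8*2 = 16
num = 16-16 = 0
num = 0//2 = 0
s = 0//5 = 0
j = 0+0 = 0
s = 0+0 = 0
j = 0-0 = 0
num = 0%3 = 0
s = 0//2 = 0
num = 0//4 = 0

0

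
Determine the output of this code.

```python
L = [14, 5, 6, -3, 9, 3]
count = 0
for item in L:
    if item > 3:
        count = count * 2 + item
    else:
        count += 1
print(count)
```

item=14: >3, count = 0*2+14 = 14
item=5: >3, count = 14*2+5 = 33
item=6: >3, count = 33*2+6 = 72
item=-3: not >3, count = 72+1 = 73
item=9: >3, count = 73*2+9 = 155
item=3: not >3, count = 155+1 = 156

156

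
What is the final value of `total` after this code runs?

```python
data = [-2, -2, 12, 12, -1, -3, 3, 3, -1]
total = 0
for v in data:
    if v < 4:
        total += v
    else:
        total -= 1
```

-5

v=-2: <4, total = 0+(-2) = -2
v=-2: <4, total = (-2)+(-2) = -4
v=12: not <4, total = (-4)-1 = -5
v=12: not <4, total = (-5)-1 = -6
v=-1: <4, total = (-6)+(-1) = -7
v=-3: <4, total = (-7)+(-3) = -10
v=3: <4, total = (-10)+3 = -7
v=3: <4, total = (-7)+3 = -4
v=-1: <4, total = (-4)+(-1) = -5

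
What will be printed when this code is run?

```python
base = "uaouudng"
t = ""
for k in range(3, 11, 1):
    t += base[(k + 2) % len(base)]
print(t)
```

dnguaouu

k=3: add base[5]='d' → 'd'
k=4: add base[6]='n' → 'dn'
k=5: add base[7]='g' → 'dng'
k=6: add base[0]='u' → 'dngu'
k=7: add base[1]='a' → 'dngua'
k=8: add base[2]='o' → 'dnguao'
k=9: add base[3]='u' → 'dnguaou'
k=10: add base[4]='u' → 'dnguaouu'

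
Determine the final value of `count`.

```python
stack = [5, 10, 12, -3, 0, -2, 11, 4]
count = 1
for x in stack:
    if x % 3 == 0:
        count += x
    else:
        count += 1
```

15

x=5: not %3==0, count = 1+1 = 2
x=10: not %3==0, count = 2+1 = 3
x=12: %3==0, count = 3+12 = 15
x=-3: %3==0, count = 15+(-3) = 12
x=0: %3==0, count = 12+0 = 12
x=-2: not %3==0, count = 12+1 = 13
x=11: not %3==0, count = 13+1 = 14
x=4: not %3==0, count = 14+1 = 15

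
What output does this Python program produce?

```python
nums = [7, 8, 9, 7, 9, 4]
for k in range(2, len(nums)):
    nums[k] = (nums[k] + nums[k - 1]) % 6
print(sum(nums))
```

k=2: nums[2] = (9+8)%6 = 5 → [7, 8, 5, 7, 9, 4]
k=3: nums[3] = (7+5)%6 = 0 → [7, 8, 5, 0, 9, 4]
k=4: nums[4] = (9+0)%6 = 3 → [7, 8, 5, 0, 3, 4]
k=5: nums[5] = (4+3)%6 = 1 → [7, 8, 5, 0, 3, 1]
sum = 24

24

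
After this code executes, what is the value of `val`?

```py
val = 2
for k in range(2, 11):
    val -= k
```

k=2: val = 2-2 = 0
k=3: val = 0-3 = -3
k=4: val = (-3)-4 = -7
k=5: val = (-7)-5 = -12
k=6: val = (-12)-6 = -18
k=7: val = (-18)-7 = -25
k=8: val = (-25)-8 = -33
k=9: val = (-33)-9 = -42
k=10: val = (-42)-10 = -52

-52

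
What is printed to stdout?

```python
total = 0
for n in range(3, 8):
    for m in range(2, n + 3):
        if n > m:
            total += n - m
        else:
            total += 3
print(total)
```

n=3,m=2: 3>2, total = 0+1 = 1
n=3,m=3: not 3>3, total = 1+3 = 4
n=3,m=4: not 3>4, total = 4+3 = 7
n=3,m=5: not 3>5, total = 7+3 = 10
n=4,m=2: 4>2, total = 10+2 = 12
n=4,m=3: 4>3, total = 12+1 = 13
n=4,m=4: not 4>4, total = 13+3 = 16
n=4,m=5: not 4>5, total = 16+3 = 19
n=4,m=6: not 4>6, total = 19+3 = 22
n=5,m=2: 5>2, total = 22+3 = 25
n=5,m=3: 5>3, total = 25+2 = 27
n=5,m=4: 5>4, total = 27+1 = 28
n=5,m=5: not 5>5, total = 28+3 = 31
n=5,m=6: not 5>6, total = 31+3 = 34
n=5,m=7: not 5>7, total = 34+3 = 37
n=6,m=2: 6>2, total = 37+4 = 41
n=6,m=3: 6>3, total = 41+3 = 44
n=6,m=4: 6>4, total = 44+2 = 46
n=6,m=5: 6>5, total = 46+1 = 47
n=6,m=6: not 6>6, total = 47+3 = 50
n=6,m=7: not 6>7, total = 50+3 = 53
n=6,m=8: not 6>8, total = 53+3 = 56
n=7,m=2: 7>2, total = 56+5 = 61
n=7,m=3: 7>3, total = 61+4 = 65
n=7,m=4: 7>4, total = 65+3 = 68
n=7,m=5: 7>5, total = 68+2 = 70
n=7,m=6: 7>6, total = 70+1 = 71
n=7,m=7: not 7>7, total = 71+3 = 74
n=7,m=8: not 7>8, total = 74+3 = 77
n=7,m=9: not 7>9, total = 77+3 = 80

80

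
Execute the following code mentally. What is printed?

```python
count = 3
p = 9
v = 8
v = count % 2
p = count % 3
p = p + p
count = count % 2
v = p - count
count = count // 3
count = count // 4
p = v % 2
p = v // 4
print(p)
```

v = 3%2 = 1
p = 3%3 = 0
p = 0+0 = 0
count = 3%2 = 1
v = 0-1 = -1
count = 1//3 = 0
count = 0//4 = 0
p = (-1)%2 = 1
p = (-1)//4 = -1

-1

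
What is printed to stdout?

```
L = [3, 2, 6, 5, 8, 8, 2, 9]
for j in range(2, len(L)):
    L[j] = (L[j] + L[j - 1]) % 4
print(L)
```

j=2: L[2] = (6+2)%4 = 0 → [3, 2, 0, 5, 8, 8, 2, 9]
j=3: L[3] = (5+0)%4 = 1 → [3, 2, 0, 1, 8, 8, 2, 9]
j=4: L[4] = (8+1)%4 = 1 → [3, 2, 0, 1, 1, 8, 2, 9]
j=5: L[5] = (8+1)%4 = 1 → [3, 2, 0, 1, 1, 1, 2, 9]
j=6: L[6] = (2+1)%4 = 3 → [3, 2, 0, 1, 1, 1, 3, 9]
j=7: L[7] = (9+3)%4 = 0 → [3, 2, 0, 1, 1, 1, 3, 0]

[3, 2, 0, 1, 1, 1, 3, 0]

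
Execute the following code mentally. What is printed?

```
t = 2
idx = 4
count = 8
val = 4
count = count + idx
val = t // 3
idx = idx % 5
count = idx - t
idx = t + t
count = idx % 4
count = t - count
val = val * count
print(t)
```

count = 8+4 = 12
val = 2//3 = 0
idx = 4%5 = 4
count = 4-2 = 2
idx = 2+2 = 4
count = 4%4 = 0
count = 2-0 = 2
val = 0*2 = 0

2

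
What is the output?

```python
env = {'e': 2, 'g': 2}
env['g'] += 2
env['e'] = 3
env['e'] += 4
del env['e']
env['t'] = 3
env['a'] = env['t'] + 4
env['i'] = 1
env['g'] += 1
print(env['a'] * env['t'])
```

21

env['g'] = 2+2 = 4 → {'e': 2, 'g': 4}
env['e'] = 3 → {'e': 3, 'g': 4}
env['e'] = 3+4 = 7 → {'e': 7, 'g': 4}
del 'e' → {'g': 4}
env['t'] = 3 → {'g': 4, 't': 3}
env['a'] = env['t']+4 = 7 → {'g': 4, 't': 3, 'a': 7}
env['i'] = 1 → {'g': 4, 't': 3, 'a': 7, 'i': 1}
env['g'] = 4+1 = 5 → {'g': 5, 't': 3, 'a': 7, 'i': 1}
env['a']*env['t'] = 7*3 = 21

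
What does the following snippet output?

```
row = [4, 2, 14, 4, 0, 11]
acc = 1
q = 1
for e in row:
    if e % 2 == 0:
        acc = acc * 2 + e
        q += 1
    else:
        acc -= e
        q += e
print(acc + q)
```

e=4: even, acc = 1*2+4 = 6; q=2
e=2: even, acc = 6*2+2 = 14; q=3
e=14: even, acc = 14*2+14 = 42; q=4
e=4: even, acc = 42*2+4 = 88; q=5
e=0: even, acc = 88*2+0 = 176; q=6
e=11: not even, acc = 176-11 = 165; q=17
acc+q = 165+17 = 182

182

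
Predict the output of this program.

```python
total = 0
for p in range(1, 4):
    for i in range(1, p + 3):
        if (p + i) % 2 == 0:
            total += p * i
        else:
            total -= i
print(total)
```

31

p=1,i=1: even sum, total = 0+1 = 1
p=1,i=2: odd sum, total = 1-2 = -1
p=1,i=3: even sum, total = (-1)+3 = 2
p=2,i=1: odd sum, total = 2-1 = 1
p=2,i=2: even sum, total = 1+4 = 5
p=2,i=3: odd sum, total = 5-3 = 2
p=2,i=4: even sum, total = 2+8 = 10
p=3,i=1: even sum, total = 10+3 = 13
p=3,i=2: odd sum, total = 13-2 = 11
p=3,i=3: even sum, total = 11+9 = 20
p=3,i=4: odd sum, total = 20-4 = 16
p=3,i=5: even sum, total = 16+15 = 31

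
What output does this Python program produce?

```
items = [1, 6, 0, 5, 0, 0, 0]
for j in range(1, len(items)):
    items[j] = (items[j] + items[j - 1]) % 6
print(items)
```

[1, 1, 1, 0, 0, 0, 0]

j=1: items[1] = (6+1)%6 = 1 → [1, 1, 0, 5, 0, 0, 0]
j=2: items[2] = (0+1)%6 = 1 → [1, 1, 1, 5, 0, 0, 0]
j=3: items[3] = (5+1)%6 = 0 → [1, 1, 1, 0, 0, 0, 0]
j=4: items[4] = (0+0)%6 = 0 → [1, 1, 1, 0, 0, 0, 0]
j=5: items[5] = (0+0)%6 = 0 → [1, 1, 1, 0, 0, 0, 0]
j=6: items[6] = (0+0)%6 = 0 → [1, 1, 1, 0, 0, 0, 0]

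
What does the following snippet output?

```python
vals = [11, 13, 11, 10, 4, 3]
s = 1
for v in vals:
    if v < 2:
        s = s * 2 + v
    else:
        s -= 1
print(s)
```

-5

v=11: not <2, s = 1-1 = 0
v=13: not <2, s = 0-1 = -1
v=11: not <2, s = (-1)-1 = -2
v=10: not <2, s = (-2)-1 = -3
v=4: not <2, s = (-3)-1 = -4
v=3: not <2, s = (-4)-1 = -5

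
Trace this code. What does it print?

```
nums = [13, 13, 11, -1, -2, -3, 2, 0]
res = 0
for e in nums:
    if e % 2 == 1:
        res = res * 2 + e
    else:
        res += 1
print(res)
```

e=13: odd, res = 0*2+13 = 13
e=13: odd, res = 13*2+13 = 39
e=11: odd, res = 39*2+11 = 89
e=-1: odd, res = 89*2+(-1) = 177
e=-2: not odd, res = 177+1 = 178
e=-3: odd, res = 178*2+(-3) = 353
e=2: not odd, res = 353+1 = 354
e=0: not odd, res = 354+1 = 355

355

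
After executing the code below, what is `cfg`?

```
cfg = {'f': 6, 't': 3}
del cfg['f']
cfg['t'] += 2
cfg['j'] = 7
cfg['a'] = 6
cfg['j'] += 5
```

{'t': 5, 'j': 12, 'a': 6}

del 'f' → {'t': 3}
cfg['t'] = 3+2 = 5 → {'t': 5}
cfg['j'] = 7 → {'t': 5, 'j': 7}
cfg['a'] = 6 → {'t': 5, 'j': 7, 'a': 6}
cfg['j'] = 7+5 = 12 → {'t': 5, 'j': 12, 'a': 6}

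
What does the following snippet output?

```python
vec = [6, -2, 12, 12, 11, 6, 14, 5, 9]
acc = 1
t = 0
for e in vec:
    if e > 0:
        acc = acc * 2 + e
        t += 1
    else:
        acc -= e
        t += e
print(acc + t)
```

e=6: >0, acc = 1*2+6 = 8; t=1
e=-2: not >0, acc = 8-(-2) = 10; t=-1
e=12: >0, acc = 10*2+12 = 32; t=0
e=12: >0, acc = 32*2+12 = 76; t=1
e=11: >0, acc = 76*2+11 = 163; t=2
e=6: >0, acc = 163*2+6 = 332; t=3
e=14: >0, acc = 332*2+14 = 678; t=4
e=5: >0, acc = 678*2+5 = 1361; t=5
e=9: >0, acc = 1361*2+9 = 2731; t=6
acc+t = 2731+6 = 2737

2737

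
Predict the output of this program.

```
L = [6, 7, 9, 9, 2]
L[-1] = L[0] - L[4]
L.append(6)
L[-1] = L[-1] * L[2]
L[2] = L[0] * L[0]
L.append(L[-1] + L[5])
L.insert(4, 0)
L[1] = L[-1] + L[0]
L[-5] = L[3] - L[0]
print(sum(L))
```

325

L[-1] = L[0]-L[4] = 6-2 = 4 → [6, 7, 9, 9, 4]
append 6 → [6, 7, 9, 9, 4, 6]
L[-1] = L[-1]*L[2] = 6*9 = 54 → [6, 7, 9, 9, 4, 54]
L[2] = L[0]*L[0] = 6*6 = 36 → [6, 7, 36, 9, 4, 54]
append L[-1]+L[5] = 54+54 = 108 → [6, 7, 36, 9, 4, 54, 108]
insert 0 at 4 → [6, 7, 36, 9, 0, 4, 54, 108]
L[1] = L[-1]+L[0] = 108+6 = 114 → [6, 114, 36, 9, 0, 4, 54, 108]
L[-5] = L[3]-L[0] = 9-6 = 3 → [6, 114, 36, 3, 0, 4, 54, 108]
sum = 325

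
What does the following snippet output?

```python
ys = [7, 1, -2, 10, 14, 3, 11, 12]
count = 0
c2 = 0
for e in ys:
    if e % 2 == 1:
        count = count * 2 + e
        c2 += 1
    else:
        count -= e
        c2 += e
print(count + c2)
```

15

e=7: odd, count = 0*2+7 = 7; c2=1
e=1: odd, count = 7*2+1 = 15; c2=2
e=-2: not odd, count = 15-(-2) = 17; c2=0
e=10: not odd, count = 17-10 = 7; c2=10
e=14: not odd, count = 7-14 = -7; c2=24
e=3: odd, count = (-7)*2+3 = -11; c2=25
e=11: odd, count = (-11)*2+11 = -11; c2=26
e=12: not odd, count = (-11)-12 = -23; c2=38
count+c2 = (-23)+38 = 15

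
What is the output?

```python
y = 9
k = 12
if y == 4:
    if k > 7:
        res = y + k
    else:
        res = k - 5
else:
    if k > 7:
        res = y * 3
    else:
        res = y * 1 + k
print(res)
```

27

y=9, k=12
y == 4 is False; k > 7 is True
→ res = y * 3 = 27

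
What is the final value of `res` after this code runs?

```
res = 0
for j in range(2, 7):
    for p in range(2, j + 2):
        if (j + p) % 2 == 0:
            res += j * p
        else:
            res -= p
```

j=2,p=2: even sum, res = 0+4 = 4
j=2,p=3: odd sum, res = 4-3 = 1
j=3,p=2: odd sum, res = 1-2 = -1
j=3,p=3: even sum, res = (-1)+9 = 8
j=3,p=4: odd sum, res = 8-4 = 4
j=4,p=2: even sum, res = 4+8 = 12
j=4,p=3: odd sum, res = 12-3 = 9
j=4,p=4: even sum, res = 9+16 = 25
j=4,p=5: odd sum, res = 25-5 = 20
j=5,p=2: odd sum, res = 20-2 = 18
j=5,p=3: even sum, res = 18+15 = 33
j=5,p=4: odd sum, res = 33-4 = 29
j=5,p=5: even sum, res = 29+25 = 54
j=5,p=6: odd sum, res = 54-6 = 48
j=6,p=2: even sum, res = 48+12 = 60
j=6,p=3: odd sum, res = 60-3 = 57
j=6,p=4: even sum, res = 57+24 = 81
j=6,p=5: odd sum, res = 81-5 = 76
j=6,p=6: even sum, res = 76+36 = 112
j=6,p=7: odd sum, res = 112-7 = 105

105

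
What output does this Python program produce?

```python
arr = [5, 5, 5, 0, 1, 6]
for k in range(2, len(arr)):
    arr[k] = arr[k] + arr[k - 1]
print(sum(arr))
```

58

k=2: arr[2] = 5+5 = 10 → [5, 5, 10, 0, 1, 6]
k=3: arr[3] = 0+10 = 10 → [5, 5, 10, 10, 1, 6]
k=4: arr[4] = 1+10 = 11 → [5, 5, 10, 10, 11, 6]
k=5: arr[5] = 6+11 = 17 → [5, 5, 10, 10, 11, 17]
sum = 58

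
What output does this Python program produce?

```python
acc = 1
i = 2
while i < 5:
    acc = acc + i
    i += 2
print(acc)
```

7

i=2: acc = 1+2 = 3
i=4: acc = 3+4 = 7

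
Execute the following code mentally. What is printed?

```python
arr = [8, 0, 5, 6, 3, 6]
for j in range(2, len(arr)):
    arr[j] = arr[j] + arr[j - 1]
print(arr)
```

j=2: arr[2] = 5+0 = 5 → [8, 0, 5, 6, 3, 6]
j=3: arr[3] = 6+5 = 11 → [8, 0, 5, 11, 3, 6]
j=4: arr[4] = 3+11 = 14 → [8, 0, 5, 11, 14, 6]
j=5: arr[5] = 6+14 = 20 → [8, 0, 5, 11, 14, 20]

[8, 0, 5, 11, 14, 20]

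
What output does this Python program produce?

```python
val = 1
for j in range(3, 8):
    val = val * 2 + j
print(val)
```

j=3: val = 1*2+3 = 5
j=4: val = 5*2+4 = 14
j=5: val = 14*2+5 = 33
j=6: val = 33*2+6 = 72
j=7: val = 72*2+7 = 151

151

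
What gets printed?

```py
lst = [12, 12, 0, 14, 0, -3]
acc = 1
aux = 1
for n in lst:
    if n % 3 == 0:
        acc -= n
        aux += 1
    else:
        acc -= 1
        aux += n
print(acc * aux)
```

-420

n=12: %3==0, acc = 1-12 = -11; aux=2
n=12: %3==0, acc = (-11)-12 = -23; aux=3
n=0: %3==0, acc = (-23)-0 = -23; aux=4
n=14: not %3==0, acc = (-23)-1 = -24; aux=18
n=0: %3==0, acc = (-24)-0 = -24; aux=19
n=-3: %3==0, acc = (-24)-(-3) = -21; aux=20
acc*aux = (-21)*20 = -420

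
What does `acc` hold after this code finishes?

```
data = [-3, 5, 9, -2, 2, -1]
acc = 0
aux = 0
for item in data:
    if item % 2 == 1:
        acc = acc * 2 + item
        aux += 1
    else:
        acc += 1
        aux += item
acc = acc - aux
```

13

item=-3: odd, acc = 0*2+(-3) = -3; aux=1
item=5: odd, acc = (-3)*2+5 = -1; aux=2
item=9: odd, acc = (-1)*2+9 = 7; aux=3
item=-2: not odd, acc = 7+1 = 8; aux=1
item=2: not odd, acc = 8+1 = 9; aux=3
item=-1: odd, acc = 9*2+(-1) = 17; aux=4
acc-aux = 17-4 = 13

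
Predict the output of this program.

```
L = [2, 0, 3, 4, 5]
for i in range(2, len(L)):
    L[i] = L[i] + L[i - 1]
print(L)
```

i=2: L[2] = 3+0 = 3 → [2, 0, 3, 4, 5]
i=3: L[3] = 4+3 = 7 → [2, 0, 3, 7, 5]
i=4: L[4] = 5+7 = 12 → [2, 0, 3, 7, 12]

[2, 0, 3, 7, 12]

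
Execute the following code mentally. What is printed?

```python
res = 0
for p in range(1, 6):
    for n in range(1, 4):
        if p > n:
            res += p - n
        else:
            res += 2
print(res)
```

p=1,n=1: not 1>1, res = 0+2 = 2
p=1,n=2: not 1>2, res = 2+2 = 4
p=1,n=3: not 1>3, res = 4+2 = 6
p=2,n=1: 2>1, res = 6+1 = 7
p=2,n=2: not 2>2, res = 7+2 = 9
p=2,n=3: not 2>3, res = 9+2 = 11
p=3,n=1: 3>1, res = 11+2 = 13
p=3,n=2: 3>2, res = 13+1 = 14
p=3,n=3: not 3>3, res = 14+2 = 16
p=4,n=1: 4>1, res = 16+3 = 19
p=4,n=2: 4>2, res = 19+2 = 21
p=4,n=3: 4>3, res = 21+1 = 22
p=5,n=1: 5>1, res = 22+4 = 26
p=5,n=2: 5>2, res = 26+3 = 29
p=5,n=3: 5>3, res = 29+2 = 31

31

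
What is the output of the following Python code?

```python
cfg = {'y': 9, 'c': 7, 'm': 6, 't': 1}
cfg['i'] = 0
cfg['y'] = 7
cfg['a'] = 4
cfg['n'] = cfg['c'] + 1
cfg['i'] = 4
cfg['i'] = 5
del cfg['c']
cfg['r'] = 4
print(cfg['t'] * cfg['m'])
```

cfg['i'] = 0 → {'y': 9, 'c': 7, 'm': 6, 't': 1, 'i': 0}
cfg['y'] = 7 → {'y': 7, 'c': 7, 'm': 6, 't': 1, 'i': 0}
cfg['a'] = 4 → {'y': 7, 'c': 7, 'm': 6, 't': 1, 'i': 0, 'a': 4}
cfg['n'] = cfg['c']+1 = 8 → {'y': 7, 'c': 7, 'm': 6, 't': 1, 'i': 0, 'a': 4, 'n': 8}
cfg['i'] = 4 → {'y': 7, 'c': 7, 'm': 6, 't': 1, 'i': 4, 'a': 4, 'n': 8}
cfg['i'] = 5 → {'y': 7, 'c': 7, 'm': 6, 't': 1, 'i': 5, 'a': 4, 'n': 8}
del 'c' → {'y': 7, 'm': 6, 't': 1, 'i': 5, 'a': 4, 'n': 8}
cfg['r'] = 4 → {'y': 7, 'm': 6, 't': 1, 'i': 5, 'a': 4, 'n': 8, 'r': 4}
cfg['t']*cfg['m'] = 1*6 = 6

6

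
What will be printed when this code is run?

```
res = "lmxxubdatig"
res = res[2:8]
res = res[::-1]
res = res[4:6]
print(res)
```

slice [2:8] → 'xxubda'
reverse → 'adbuxx'
slice [4:6] → 'xx'

xx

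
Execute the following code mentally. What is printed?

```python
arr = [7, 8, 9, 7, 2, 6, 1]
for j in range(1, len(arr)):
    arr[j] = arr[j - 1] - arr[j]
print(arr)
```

j=1: arr[1] = 7-8 = -1 → [7, -1, 9, 7, 2, 6, 1]
j=2: arr[2] = (-1)-9 = -10 → [7, -1, -10, 7, 2, 6, 1]
j=3: arr[3] = (-10)-7 = -17 → [7, -1, -10, -17, 2, 6, 1]
j=4: arr[4] = (-17)-2 = -19 → [7, -1, -10, -17, -19, 6, 1]
j=5: arr[5] = (-19)-6 = -25 → [7, -1, -10, -17, -19, -25, 1]
j=6: arr[6] = (-25)-1 = -26 → [7, -1, -10, -17, -19, -25, -26]

[7, -1, -10, -17, -19, -25, -26]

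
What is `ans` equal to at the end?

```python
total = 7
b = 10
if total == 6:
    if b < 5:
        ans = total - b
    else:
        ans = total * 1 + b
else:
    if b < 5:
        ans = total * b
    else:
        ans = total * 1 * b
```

total=7, b=10
total == 6 is False; b < 5 is False
→ ans = total * 1 * b = 70

70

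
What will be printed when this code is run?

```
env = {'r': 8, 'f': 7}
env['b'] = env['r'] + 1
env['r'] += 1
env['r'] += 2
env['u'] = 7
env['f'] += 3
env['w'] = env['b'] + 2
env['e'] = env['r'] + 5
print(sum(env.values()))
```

64

env['b'] = env['r']+1 = 9 → {'r': 8, 'f': 7, 'b': 9}
env['r'] = 8+1 = 9 → {'r': 9, 'f': 7, 'b': 9}
env['r'] = 9+2 = 11 → {'r': 11, 'f': 7, 'b': 9}
env['u'] = 7 → {'r': 11, 'f': 7, 'b': 9, 'u': 7}
env['f'] = 7+3 = 10 → {'r': 11, 'f': 10, 'b': 9, 'u': 7}
env['w'] = env['b']+2 = 11 → {'r': 11, 'f': 10, 'b': 9, 'u': 7, 'w': 11}
env['e'] = env['r']+5 = 16 → {'r': 11, 'f': 10, 'b': 9, 'u': 7, 'w': 11, 'e': 16}
sum of values = 64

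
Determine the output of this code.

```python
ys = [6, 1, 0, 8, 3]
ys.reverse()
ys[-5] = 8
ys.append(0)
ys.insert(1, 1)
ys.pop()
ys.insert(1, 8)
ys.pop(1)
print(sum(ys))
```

reverse → [3, 8, 0, 1, 6]
ys[-5] = 8 → [8, 8, 0, 1, 6]
append 0 → [8, 8, 0, 1, 6, 0]
insert 1 at 1 → [8, 1, 8, 0, 1, 6, 0]
pop() removes 0 → [8, 1, 8, 0, 1, 6]
insert 8 at 1 → [8, 8, 1, 8, 0, 1, 6]
pop(1) removes 8 → [8, 1, 8, 0, 1, 6]
sum = 24

24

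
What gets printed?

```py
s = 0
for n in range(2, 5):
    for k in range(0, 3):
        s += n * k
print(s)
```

27

n=2,k=0: s = 0+0 = 0
n=2,k=1: s = 0+2 = 2
n=2,k=2: s = 2+4 = 6
n=3,k=0: s = 6+0 = 6
n=3,k=1: s = 6+3 = 9
n=3,k=2: s = 9+6 = 15
n=4,k=0: s = 15+0 = 15
n=4,k=1: s = 15+4 = 19
n=4,k=2: s = 19+8 = 27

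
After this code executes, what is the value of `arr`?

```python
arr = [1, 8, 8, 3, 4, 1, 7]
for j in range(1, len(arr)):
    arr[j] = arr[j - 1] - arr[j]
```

j=1: arr[1] = 1-8 = -7 → [1, -7, 8, 3, 4, 1, 7]
j=2: arr[2] = (-7)-8 = -15 → [1, -7, -15, 3, 4, 1, 7]
j=3: arr[3] = (-15)-3 = -18 → [1, -7, -15, -18, 4, 1, 7]
j=4: arr[4] = (-18)-4 = -22 → [1, -7, -15, -18, -22, 1, 7]
j=5: arr[5] = (-22)-1 = -23 → [1, -7, -15, -18, -22, -23, 7]
j=6: arr[6] = (-23)-7 = -30 → [1, -7, -15, -18, -22, -23, -30]

[1, -7, -15, -18, -22, -23, -30]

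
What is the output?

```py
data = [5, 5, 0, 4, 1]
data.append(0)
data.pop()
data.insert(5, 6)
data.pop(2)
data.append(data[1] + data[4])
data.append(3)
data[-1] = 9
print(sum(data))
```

41

append 0 → [5, 5, 0, 4, 1, 0]
pop() removes 0 → [5, 5, 0, 4, 1]
insert 6 at 5 → [5, 5, 0, 4, 1, 6]
pop(2) removes 0 → [5, 5, 4, 1, 6]
append data[1]+data[4] = 5+6 = 11 → [5, 5, 4, 1, 6, 11]
append 3 → [5, 5, 4, 1, 6, 11, 3]
data[-1] = 9 → [5, 5, 4, 1, 6, 11, 9]
sum = 41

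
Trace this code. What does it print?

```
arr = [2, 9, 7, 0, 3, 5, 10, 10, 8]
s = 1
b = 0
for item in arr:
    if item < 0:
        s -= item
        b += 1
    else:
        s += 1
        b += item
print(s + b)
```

64

item=2: not <0, s = 1+1 = 2; b=2
item=9: not <0, s = 2+1 = 3; b=11
item=7: not <0, s = 3+1 = 4; b=18
item=0: not <0, s = 4+1 = 5; b=18
item=3: not <0, s = 5+1 = 6; b=21
item=5: not <0, s = 6+1 = 7; b=26
item=10: not <0, s = 7+1 = 8; b=36
item=10: not <0, s = 8+1 = 9; b=46
item=8: not <0, s = 9+1 = 10; b=54
s+b = 10+54 = 64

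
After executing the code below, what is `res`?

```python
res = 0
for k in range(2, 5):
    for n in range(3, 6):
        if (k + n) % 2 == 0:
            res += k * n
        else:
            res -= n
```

28

k=2,n=3: odd sum, res = 0-3 = -3
k=2,n=4: even sum, res = (-3)+8 = 5
k=2,n=5: odd sum, res = 5-5 = 0
k=3,n=3: even sum, res = 0+9 = 9
k=3,n=4: odd sum, res = 9-4 = 5
k=3,n=5: even sum, res = 5+15 = 20
k=4,n=3: odd sum, res = 20-3 = 17
k=4,n=4: even sum, res = 17+16 = 33
k=4,n=5: odd sum, res = 33-5 = 28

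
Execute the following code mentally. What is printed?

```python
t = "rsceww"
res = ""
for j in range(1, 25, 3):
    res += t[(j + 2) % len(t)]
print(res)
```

erererer

j=1: add t[3]='e' → 'e'
j=4: add t[0]='r' → 'er'
j=7: add t[3]='e' → 'ere'
j=10: add t[0]='r' → 'erer'
j=13: add t[3]='e' → 'erere'
j=16: add t[0]='r' → 'ererer'
j=19: add t[3]='e' → 'ererere'
j=22: add t[0]='r' → 'erererer'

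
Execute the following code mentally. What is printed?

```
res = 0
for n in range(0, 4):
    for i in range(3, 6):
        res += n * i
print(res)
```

n=0,i=3: res = 0+0 = 0
n=0,i=4: res = 0+0 = 0
n=0,i=5: res = 0+0 = 0
n=1,i=3: res = 0+3 = 3
n=1,i=4: res = 3+4 = 7
n=1,i=5: res = 7+5 = 12
n=2,i=3: res = 12+6 = 18
n=2,i=4: res = 18+8 = 26
n=2,i=5: res = 26+10 = 36
n=3,i=3: res = 36+9 = 45
n=3,i=4: res = 45+12 = 57
n=3,i=5: res = 57+15 = 72

72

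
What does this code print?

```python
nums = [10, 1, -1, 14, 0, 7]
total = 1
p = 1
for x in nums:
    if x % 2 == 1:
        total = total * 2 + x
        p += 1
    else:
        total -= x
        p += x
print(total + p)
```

x=10: not odd, total = 1-10 = -9; p=11
x=1: odd, total = (-9)*2+1 = -17; p=12
x=-1: odd, total = (-17)*2+(-1) = -35; p=13
x=14: not odd, total = (-35)-14 = -49; p=27
x=0: not odd, total = (-49)-0 = -49; p=27
x=7: odd, total = (-49)*2+7 = -91; p=28
total+p = (-91)+28 = -63

-63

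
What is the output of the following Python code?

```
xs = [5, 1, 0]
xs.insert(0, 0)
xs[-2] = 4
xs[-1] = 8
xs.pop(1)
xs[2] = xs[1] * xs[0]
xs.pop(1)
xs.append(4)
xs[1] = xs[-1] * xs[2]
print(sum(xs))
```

insert 0 at 0 → [0, 5, 1, 0]
xs[-2] = 4 → [0, 5, 4, 0]
xs[-1] = 8 → [0, 5, 4, 8]
pop(1) removes 5 → [0, 4, 8]
xs[2] = xs[1]*xs[0] = 4*0 = 0 → [0, 4, 0]
pop(1) removes 4 → [0, 0]
append 4 → [0, 0, 4]
xs[1] = xs[-1]*xs[2] = 4*4 = 16 → [0, 16, 4]
sum = 20

20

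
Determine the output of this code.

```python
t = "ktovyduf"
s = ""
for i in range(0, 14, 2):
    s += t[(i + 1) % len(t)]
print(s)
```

i=0: add t[1]='t' → 't'
i=2: add t[3]='v' → 'tv'
i=4: add t[5]='d' → 'tvd'
i=6: add t[7]='f' → 'tvdf'
i=8: add t[1]='t' → 'tvdft'
i=10: add t[3]='v' → 'tvdftv'
i=12: add t[5]='d' → 'tvdftvd'

tvdftvd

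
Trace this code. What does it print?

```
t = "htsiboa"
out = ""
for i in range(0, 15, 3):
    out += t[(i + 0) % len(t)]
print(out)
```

i=0: add t[0]='h' → 'h'
i=3: add t[3]='i' → 'hi'
i=6: add t[6]='a' → 'hia'
i=9: add t[2]='s' → 'hias'
i=12: add t[5]='o' → 'hiaso'

hiaso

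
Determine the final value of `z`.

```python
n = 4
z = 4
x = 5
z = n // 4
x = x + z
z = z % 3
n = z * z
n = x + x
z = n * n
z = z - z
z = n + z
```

12

z = 4//4 = 1
x = 5+1 = 6
z = 1%3 = 1
n = 1*1 = 1
n = 6+6 = 12
z = 12*12 = 144
z = 144-144 = 0
z = 12+0 = 12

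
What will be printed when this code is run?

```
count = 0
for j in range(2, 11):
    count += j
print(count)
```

54

j=2: count = 0+2 = 2
j=3: count = 2+3 = 5
j=4: count = 5+4 = 9
j=5: count = 9+5 = 14
j=6: count = 14+6 = 20
j=7: count = 20+7 = 27
j=8: count = 27+8 = 35
j=9: count = 35+9 = 44
j=10: count = 44+10 = 54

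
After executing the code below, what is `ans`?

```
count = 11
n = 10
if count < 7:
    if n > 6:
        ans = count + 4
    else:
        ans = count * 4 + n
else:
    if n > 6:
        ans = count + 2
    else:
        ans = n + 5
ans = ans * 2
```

26

count=11, n=10
count < 7 is False; n > 6 is True
→ ans = count + 2 = 13
ans = 13*2 = 26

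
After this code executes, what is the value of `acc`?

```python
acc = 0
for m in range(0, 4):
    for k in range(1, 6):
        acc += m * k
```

m=0,k=1: acc = 0+0 = 0
m=0,k=2: acc = 0+0 = 0
m=0,k=3: acc = 0+0 = 0
m=0,k=4: acc = 0+0 = 0
m=0,k=5: acc = 0+0 = 0
m=1,k=1: acc = 0+1 = 1
m=1,k=2: acc = 1+2 = 3
m=1,k=3: acc = 3+3 = 6
m=1,k=4: acc = 6+4 = 10
m=1,k=5: acc = 10+5 = 15
m=2,k=1: acc = 15+2 = 17
m=2,k=2: acc = 17+4 = 21
m=2,k=3: acc = 21+6 = 27
m=2,k=4: acc = 27+8 = 35
m=2,k=5: acc = 35+10 = 45
m=3,k=1: acc = 45+3 = 48
m=3,k=2: acc = 48+6 = 54
m=3,k=3: acc = 54+9 = 63
m=3,k=4: acc = 63+12 = 75
m=3,k=5: acc = 75+15 = 90

90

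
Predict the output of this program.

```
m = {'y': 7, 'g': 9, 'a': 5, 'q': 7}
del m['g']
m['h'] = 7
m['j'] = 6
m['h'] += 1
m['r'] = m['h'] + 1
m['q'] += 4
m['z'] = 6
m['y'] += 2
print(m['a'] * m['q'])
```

55

del 'g' → {'y': 7, 'a': 5, 'q': 7}
m['h'] = 7 → {'y': 7, 'a': 5, 'q': 7, 'h': 7}
m['j'] = 6 → {'y': 7, 'a': 5, 'q': 7, 'h': 7, 'j': 6}
m['h'] = 7+1 = 8 → {'y': 7, 'a': 5, 'q': 7, 'h': 8, 'j': 6}
m['r'] = m['h']+1 = 9 → {'y': 7, 'a': 5, 'q': 7, 'h': 8, 'j': 6, 'r': 9}
m['q'] = 7+4 = 11 → {'y': 7, 'a': 5, 'q': 11, 'h': 8, 'j': 6, 'r': 9}
m['z'] = 6 → {'y': 7, 'a': 5, 'q': 11, 'h': 8, 'j': 6, 'r': 9, 'z': 6}
m['y'] = 7+2 = 9 → {'y': 9, 'a': 5, 'q': 11, 'h': 8, 'j': 6, 'r': 9, 'z': 6}
m['a']*m['q'] = 5*11 = 55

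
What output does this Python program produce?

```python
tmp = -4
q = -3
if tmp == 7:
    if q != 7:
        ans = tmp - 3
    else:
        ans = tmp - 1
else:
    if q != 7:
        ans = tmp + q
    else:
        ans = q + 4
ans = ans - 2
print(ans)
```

tmp=-4, q=-3
tmp == 7 is False; q != 7 is True
→ ans = tmp + q = -7
ans = (-7)-2 = -9

-9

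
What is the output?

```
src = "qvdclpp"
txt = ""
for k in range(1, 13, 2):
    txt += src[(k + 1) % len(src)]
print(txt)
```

dlpvcp

k=1: add src[2]='d' → 'd'
k=3: add src[4]='l' → 'dl'
k=5: add src[6]='p' → 'dlp'
k=7: add src[1]='v' → 'dlpv'
k=9: add src[3]='c' → 'dlpvc'
k=11: add src[5]='p' → 'dlpvcp'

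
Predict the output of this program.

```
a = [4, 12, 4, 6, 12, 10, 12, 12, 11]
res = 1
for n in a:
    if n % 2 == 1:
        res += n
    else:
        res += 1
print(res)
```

20

n=4: not odd, res = 1+1 = 2
n=12: not odd, res = 2+1 = 3
n=4: not odd, res = 3+1 = 4
n=6: not odd, res = 4+1 = 5
n=12: not odd, res = 5+1 = 6
n=10: not odd, res = 6+1 = 7
n=12: not odd, res = 7+1 = 8
n=12: not odd, res = 8+1 = 9
n=11: odd, res = 9+11 = 20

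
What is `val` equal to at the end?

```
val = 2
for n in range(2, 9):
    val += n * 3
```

107

n=2: val = 2+2*3 = 8
n=3: val = 8+3*3 = 17
n=4: val = 17+4*3 = 29
n=5: val = 29+5*3 = 44
n=6: val = 44+6*3 = 62
n=7: val = 62+7*3 = 83
n=8: val = 83+8*3 = 107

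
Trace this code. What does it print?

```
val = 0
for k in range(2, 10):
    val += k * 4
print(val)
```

k=2: val = 0+2*4 = 8
k=3: val = 8+3*4 = 20
k=4: val = 20+4*4 = 36
k=5: val = 36+5*4 = 56
k=6: val = 56+6*4 = 80
k=7: val = 80+7*4 = 108
k=8: val = 108+8*4 = 140
k=9: val = 140+9*4 = 176

176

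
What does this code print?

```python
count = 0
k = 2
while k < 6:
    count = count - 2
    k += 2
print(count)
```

k=2: count = 0-2 = -2
k=4: count = (-2)-2 = -4

-4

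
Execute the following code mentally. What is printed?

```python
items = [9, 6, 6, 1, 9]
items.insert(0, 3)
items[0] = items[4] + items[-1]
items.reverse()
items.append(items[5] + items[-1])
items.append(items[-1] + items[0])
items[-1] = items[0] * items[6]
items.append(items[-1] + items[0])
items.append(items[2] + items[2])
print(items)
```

[9, 1, 6, 6, 9, 10, 20, 180, 189, 12]

insert 3 at 0 → [3, 9, 6, 6, 1, 9]
items[0] = items[4]+items[-1] = 1+9 = 10 → [10, 9, 6, 6, 1, 9]
reverse → [9, 1, 6, 6, 9, 10]
append items[5]+items[-1] = 10+10 = 20 → [9, 1, 6, 6, 9, 10, 20]
append items[-1]+items[0] = 20+9 = 29 → [9, 1, 6, 6, 9, 10, 20, 29]
items[-1] = items[0]*items[6] = 9*20 = 180 → [9, 1, 6, 6, 9, 10, 20, 180]
append items[-1]+items[0] = 180+9 = 189 → [9, 1, 6, 6, 9, 10, 20, 180, 189]
append items[2]+items[2] = 6+6 = 12 → [9, 1, 6, 6, 9, 10, 20, 180, 189, 12]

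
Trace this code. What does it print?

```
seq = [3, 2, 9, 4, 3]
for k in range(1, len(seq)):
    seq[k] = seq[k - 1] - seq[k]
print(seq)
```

k=1: seq[1] = 3-2 = 1 → [3, 1, 9, 4, 3]
k=2: seq[2] = 1-9 = -8 → [3, 1, -8, 4, 3]
k=3: seq[3] = (-8)-4 = -12 → [3, 1, -8, -12, 3]
k=4: seq[4] = (-12)-3 = -15 → [3, 1, -8, -12, -15]

[3, 1, -8, -12, -15]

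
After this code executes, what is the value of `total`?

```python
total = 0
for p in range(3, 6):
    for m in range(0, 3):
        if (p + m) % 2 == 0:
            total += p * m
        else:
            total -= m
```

p=3,m=0: odd sum, total = 0-0 = 0
p=3,m=1: even sum, total = 0+3 = 3
p=3,m=2: odd sum, total = 3-2 = 1
p=4,m=0: even sum, total = 1+0 = 1
p=4,m=1: odd sum, total = 1-1 = 0
p=4,m=2: even sum, total = 0+8 = 8
p=5,m=0: odd sum, total = 8-0 = 8
p=5,m=1: even sum, total = 8+5 = 13
p=5,m=2: odd sum, total = 13-2 = 11

11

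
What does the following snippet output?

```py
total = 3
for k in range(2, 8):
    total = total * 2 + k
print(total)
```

375

k=2: total = 3*2+2 = 8
k=3: total = 8*2+3 = 19
k=4: total = 19*2+4 = 42
k=5: total = 42*2+5 = 89
k=6: total = 89*2+6 = 184
k=7: total = 184*2+7 = 375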